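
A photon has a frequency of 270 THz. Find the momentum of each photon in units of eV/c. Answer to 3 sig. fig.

1.12 eV/c

Use h = 6.62607015·10^-34 J·s, c = 2.99792458·10^8 m/s, 1 eV = 1.602176634·10^-19 J.
Convert to SI: f = 270 THz = 2.7·10^14 Hz.
Since p = hf/c for a photon, p = 5.968·10^-28 kg·m/s.
Converting to eV/c: p = 1.117 eV/c ≈ 1.12 eV/c.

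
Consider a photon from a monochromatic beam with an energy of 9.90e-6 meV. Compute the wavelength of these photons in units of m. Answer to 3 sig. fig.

Use h = 6.62607015e-34 J·s, c = 2.99792458e8 m/s, 1 eV = 1.602176634e-19 J.
In SI units: E = 9.90e-6 meV = 1.5862e-27 J.
Apply λ = hc/E: λ = 125.2 m.
So λ ≈ 125 m.

125 m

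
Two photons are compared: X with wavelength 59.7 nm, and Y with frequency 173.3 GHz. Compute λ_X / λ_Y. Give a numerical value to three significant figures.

3.45e-5

λ_X = 5.970e-8 m (from wavelength = 59.7 nm, via λ given directly).
λ_Y = 0.001730 m (from frequency = 173.3 GHz, via λ = c/f).
Ratio = 5.970e-8 / 0.001730 = 3.45e-5.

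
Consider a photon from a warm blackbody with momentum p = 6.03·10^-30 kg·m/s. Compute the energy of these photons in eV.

0.0113 eV

Use c = 2.99792458·10^8 m/s, 1 eV = 1.602176634·10^-19 J.
Since E = pc for a photon, E = 1.808·10^-21 J.
Converting to eV: E = 0.01128 eV ≈ 0.0113 eV.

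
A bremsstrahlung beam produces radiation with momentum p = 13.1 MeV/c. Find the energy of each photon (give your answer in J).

2.10·10^-12 J

First convert: p = 13.1 MeV/c = 7.0010·10^-21 kg·m/s.
Apply E = pc: E = 2.099·10^-12 J.
So E ≈ 2.10·10^-12 J.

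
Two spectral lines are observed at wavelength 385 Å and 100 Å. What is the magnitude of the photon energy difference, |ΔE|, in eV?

91.8 eV

Using E = hc/λ: E₁ = 5.160e-18 J, E₂ = 1.986e-17 J.
|ΔE| = |5.160e-18 − 1.986e-17| = 1.47e-17 J = 91.8 eV.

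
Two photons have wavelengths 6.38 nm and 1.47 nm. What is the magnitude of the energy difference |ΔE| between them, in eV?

649 eV

Using E = hc/λ: E₁ = 3.114 × 10^-17 J, E₂ = 1.351 × 10^-16 J.
|ΔE| = |3.114 × 10^-17 − 1.351 × 10^-16| = 1.04 × 10^-16 J = 649 eV.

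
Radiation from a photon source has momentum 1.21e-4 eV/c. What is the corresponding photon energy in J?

Use c = 2.99792458e8 m/s, 1 eV = 1.602176634e-19 J.
First convert: p = 1.21e-4 eV/c = 6.4666e-32 kg·m/s.
The photon relation is E = pc, giving E = 1.939e-23 J.
So E ≈ 1.94e-23 J.

1.94e-23 J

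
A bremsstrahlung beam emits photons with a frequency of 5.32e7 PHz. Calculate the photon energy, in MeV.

Use h = 6.62607015e-34 J·s, 1 eV = 1.602176634e-19 J.
Convert to SI: f = 5.32e7 PHz = 5.32e22 Hz.
The photon relation is E = hf, giving E = 3.525e-11 J.
Converting to MeV: E = 220.0 MeV ≈ 220 MeV.

220 MeV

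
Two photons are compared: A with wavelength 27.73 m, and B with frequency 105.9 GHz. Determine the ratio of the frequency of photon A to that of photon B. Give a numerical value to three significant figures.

1.02e-4

f_A = 1.081e7 Hz (from wavelength = 27.73 m, via f = c/λ).
f_B = 1.059e11 Hz (from frequency = 105.9 GHz, via f given directly).
Ratio = 1.081e7 / 1.059e11 = 1.02e-4.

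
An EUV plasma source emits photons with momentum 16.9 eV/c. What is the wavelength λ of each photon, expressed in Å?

734 Å

First convert: p = 16.9 eV/c = 9.0318e-27 kg·m/s.
The photon relation is λ = h/p, giving λ = 7.336e-8 m.
Converting to Å: λ = 733.6 Å ≈ 734 Å.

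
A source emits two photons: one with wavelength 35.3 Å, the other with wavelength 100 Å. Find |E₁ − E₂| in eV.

227 eV

Using E = hc/λ: E₁ = 5.627e-17 J, E₂ = 1.986e-17 J.
|ΔE| = |5.627e-17 − 1.986e-17| = 3.64e-17 J = 227 eV.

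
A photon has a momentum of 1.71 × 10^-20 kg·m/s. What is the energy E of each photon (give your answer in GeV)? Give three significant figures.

Take c = 2.99792458 × 10^8 m/s, 1 eV = 1.602176634 × 10^-19 J.
Since E = pc for a photon, E = 5.126 × 10^-12 J.
Converting to GeV: E = 0.03200 GeV ≈ 0.0320 GeV.

0.0320 GeV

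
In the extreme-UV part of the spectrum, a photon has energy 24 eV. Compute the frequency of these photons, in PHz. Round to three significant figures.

Use h = 6.62607015 × 10^-34 J·s, 1 eV = 1.602176634 × 10^-19 J.
Convert to SI: E = 24 eV = 3.8452 × 10^-18 J.
Apply f = E/h: f = 5.803 × 10^15 Hz.
Converting to PHz: f = 5.803 PHz ≈ 5.80 PHz.

5.80 PHz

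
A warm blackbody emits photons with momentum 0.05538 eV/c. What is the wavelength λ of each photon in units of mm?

(h = 6.62607015e-34 J·s, c = 2.99792458e8 m/s, 1 eV = 1.602176634e-19 J.)
First convert: p = 0.05538 eV/c = 2.9597e-29 kg·m/s.
Since λ = h/p for a photon, λ = 2.239e-5 m.
Converting to mm: λ = 0.02239 mm ≈ 0.0224 mm.

0.0224 mm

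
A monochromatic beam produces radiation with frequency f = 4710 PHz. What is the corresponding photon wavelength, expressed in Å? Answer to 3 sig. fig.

In SI units: f = 4710 PHz = 4.71e18 Hz.
For a photon λ = c/f, so λ = 6.365e-11 m.
Converting to Å: λ = 0.6365 Å ≈ 0.637 Å.

0.637 Å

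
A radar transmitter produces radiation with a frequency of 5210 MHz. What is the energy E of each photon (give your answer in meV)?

Take h = 6.62607015e-34 J·s, 1 eV = 1.602176634e-19 J.
First convert: f = 5210 MHz = 5.21e9 Hz.
Since E = hf for a photon, E = 3.452e-24 J.
Converting to meV: E = 0.02155 meV ≈ 0.0215 meV.

0.0215 meV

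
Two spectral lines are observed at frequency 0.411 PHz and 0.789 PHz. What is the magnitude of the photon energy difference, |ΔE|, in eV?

1.56 eV

Using E = hf: E₁ = 2.723 × 10^-19 J, E₂ = 5.228 × 10^-19 J.
|ΔE| = |2.723 × 10^-19 − 5.228 × 10^-19| = 2.50 × 10^-19 J = 1.56 eV.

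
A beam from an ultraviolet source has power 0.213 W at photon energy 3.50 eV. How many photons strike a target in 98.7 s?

3.75 × 10^19 photons

Total energy: E_total = P·t = 0.213 × 98.7 = 21.02 J.
Per-photon energy: E = 5.608 × 10^-19 J.
N = E_total / E_photon = 3.75 × 10^19.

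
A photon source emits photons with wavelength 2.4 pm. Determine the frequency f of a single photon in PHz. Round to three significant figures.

1.25 × 10^5 PHz

Use c = 2.99792458 × 10^8 m/s.
First convert: λ = 2.4 pm = 2.4 × 10^-12 m.
Since f = c/λ for a photon, f = 1.249 × 10^20 Hz.
Converting to PHz: f = 124900 PHz ≈ 1.25 × 10^5 PHz.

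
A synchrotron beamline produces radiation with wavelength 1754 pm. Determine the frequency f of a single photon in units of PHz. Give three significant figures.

(c = 2.99792458·10^8 m/s.)
Convert to SI: λ = 1754 pm = 1.754·10^-9 m.
Since f = c/λ for a photon, f = 1.709·10^17 Hz.
Converting to PHz: f = 170.9 PHz ≈ 171 PHz.

171 PHz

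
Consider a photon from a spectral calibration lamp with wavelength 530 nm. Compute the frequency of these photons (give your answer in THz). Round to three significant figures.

566 THz

Take c = 2.99792458 × 10^8 m/s.
First convert: λ = 530 nm = 5.3 × 10^-7 m.
For a photon f = c/λ, so f = 5.656 × 10^14 Hz.
Converting to THz: f = 565.6 THz ≈ 566 THz.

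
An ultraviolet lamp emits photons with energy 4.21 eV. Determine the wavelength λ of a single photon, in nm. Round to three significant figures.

Use h = 6.62607015e-34 J·s, c = 2.99792458e8 m/s, 1 eV = 1.602176634e-19 J.
First convert: E = 4.21 eV = 6.7452e-19 J.
For a photon λ = hc/E, so λ = 2.945e-7 m.
Converting to nm: λ = 294.5 nm ≈ 294 nm.

294 nm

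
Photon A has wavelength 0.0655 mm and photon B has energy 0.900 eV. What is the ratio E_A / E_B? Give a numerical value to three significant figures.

E_A = 3.033·10^-21 J (from wavelength = 0.0655 mm, via E = hc/λ).
E_B = 1.442·10^-19 J (from energy = 0.900 eV, via E given directly).
Ratio = 3.033·10^-21 / 1.442·10^-19 = 0.0210.

0.0210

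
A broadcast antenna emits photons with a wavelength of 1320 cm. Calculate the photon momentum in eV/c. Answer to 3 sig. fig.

9.39 × 10^-8 eV/c

In SI units: λ = 1320 cm = 13.2 m.
Since p = h/λ for a photon, p = 5.020 × 10^-35 kg·m/s.
Converting to eV/c: p = 9.393 × 10^-8 eV/c ≈ 9.39 × 10^-8 eV/c.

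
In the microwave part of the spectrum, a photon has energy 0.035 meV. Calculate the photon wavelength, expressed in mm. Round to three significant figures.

35.4 mm

In SI units: E = 0.035 meV = 5.6076 × 10^-24 J.
The photon relation is λ = hc/E, giving λ = 0.03542 m.
Converting to mm: λ = 35.42 mm ≈ 35.4 mm.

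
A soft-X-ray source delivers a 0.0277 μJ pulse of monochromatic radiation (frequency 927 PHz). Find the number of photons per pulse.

Per-photon energy: E = 6.142e-16 J (from frequency = 927 PHz).
N = E_total / E_photon = 2.77e-8 J / 6.142e-16 J = 4.51e7.

4.51e7 photons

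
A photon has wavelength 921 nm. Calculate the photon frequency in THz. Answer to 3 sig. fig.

326 THz

Use c = 2.99792458 × 10^8 m/s.
First convert: λ = 921 nm = 9.21 × 10^-7 m.
The photon relation is f = c/λ, giving f = 3.255 × 10^14 Hz.
Converting to THz: f = 325.5 THz ≈ 326 THz.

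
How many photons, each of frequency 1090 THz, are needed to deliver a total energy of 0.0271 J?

3.75e16 photons

Per-photon energy: E = 7.222e-19 J (from frequency = 1090 THz).
N = E_total / E_photon = 0.0271 J / 7.222e-19 J = 3.75e16.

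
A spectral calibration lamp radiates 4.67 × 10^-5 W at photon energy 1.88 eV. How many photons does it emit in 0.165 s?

Total energy: E_total = P·t = 4.67 × 10^-5 × 0.165 = 7.705 × 10^-6 J.
Per-photon energy: E = 3.012 × 10^-19 J.
N = E_total / E_photon = 2.56 × 10^13.

2.56 × 10^13 photons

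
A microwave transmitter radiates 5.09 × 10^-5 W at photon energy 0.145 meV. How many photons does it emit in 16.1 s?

Total energy: E_total = P·t = 5.09 × 10^-5 × 16.1 = 8.195 × 10^-4 J.
Per-photon energy: E = 2.323 × 10^-23 J.
N = E_total / E_photon = 3.53 × 10^19.

3.53 × 10^19 photons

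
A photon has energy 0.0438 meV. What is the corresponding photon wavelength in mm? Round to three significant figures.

28.3 mm

Take h = 6.62607015e-34 J·s, c = 2.99792458e8 m/s, 1 eV = 1.602176634e-19 J.
In SI units: E = 0.0438 meV = 7.0175e-24 J.
For a photon λ = hc/E, so λ = 0.02831 m.
Converting to mm: λ = 28.31 mm ≈ 28.3 mm.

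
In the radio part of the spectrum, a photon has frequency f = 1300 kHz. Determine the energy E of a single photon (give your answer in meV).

Convert to SI: f = 1300 kHz = 1.30·10^6 Hz.
For a photon E = hf, so E = 8.614·10^-28 J.
Converting to meV: E = 5.376·10^-6 meV ≈ 5.38·10^-6 meV.

5.38·10^-6 meV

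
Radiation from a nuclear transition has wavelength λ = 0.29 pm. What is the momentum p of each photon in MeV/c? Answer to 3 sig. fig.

In SI units: λ = 0.29 pm = 2.9 × 10^-13 m.
Apply p = h/λ: p = 2.285 × 10^-21 kg·m/s.
Converting to MeV/c: p = 4.275 MeV/c ≈ 4.28 MeV/c.

4.28 MeV/c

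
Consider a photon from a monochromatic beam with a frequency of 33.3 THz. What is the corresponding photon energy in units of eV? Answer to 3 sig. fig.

(h = 6.62607015e-34 J·s, 1 eV = 1.602176634e-19 J.)
First convert: f = 33.3 THz = 3.33e13 Hz.
Since E = hf for a photon, E = 2.206e-20 J.
Converting to eV: E = 0.1377 eV ≈ 0.138 eV.

0.138 eV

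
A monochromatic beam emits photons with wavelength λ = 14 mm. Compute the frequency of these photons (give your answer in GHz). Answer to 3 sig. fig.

Convert to SI: λ = 14 mm = 0.014 m.
Apply f = c/λ: f = 2.141e10 Hz.
Converting to GHz: f = 21.41 GHz ≈ 21.4 GHz.

21.4 GHz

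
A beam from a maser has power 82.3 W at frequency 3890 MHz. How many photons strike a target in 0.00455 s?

Total energy: E_total = P·t = 82.3 × 0.00455 = 0.3745 J.
Per-photon energy: E = 2.578e-24 J.
N = E_total / E_photon = 1.45e23.

1.45e23 photons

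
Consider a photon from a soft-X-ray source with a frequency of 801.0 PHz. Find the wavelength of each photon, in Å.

In SI units: f = 801.0 PHz = 8.010 × 10^17 Hz.
Since λ = c/f for a photon, λ = 3.743 × 10^-10 m.
Converting to Å: λ = 3.743 Å ≈ 3.74 Å.

3.74 Å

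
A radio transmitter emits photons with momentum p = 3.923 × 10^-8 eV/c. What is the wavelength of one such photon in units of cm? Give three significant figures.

3160 cm

First convert: p = 3.923 × 10^-8 eV/c = 2.0966 × 10^-35 kg·m/s.
Apply λ = h/p: λ = 31.60 m.
Converting to cm: λ = 3160 cm ≈ 3160 cm.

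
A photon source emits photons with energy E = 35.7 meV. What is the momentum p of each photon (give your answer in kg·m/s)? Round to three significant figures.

1.91e-29 kg·m/s

Take c = 2.99792458e8 m/s, 1 eV = 1.602176634e-19 J.
First convert: E = 35.7 meV = 5.7198e-21 J.
The photon relation is p = E/c, giving p = 1.908e-29 kg·m/s.
So p ≈ 1.91e-29 kg·m/s.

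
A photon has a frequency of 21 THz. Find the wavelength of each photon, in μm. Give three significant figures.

14.3 μm

Use c = 2.99792458e8 m/s.
In SI units: f = 21 THz = 2.1e13 Hz.
For a photon λ = c/f, so λ = 1.428e-5 m.
Converting to μm: λ = 14.28 μm ≈ 14.3 μm.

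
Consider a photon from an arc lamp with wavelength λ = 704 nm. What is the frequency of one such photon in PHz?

0.426 PHz

Convert to SI: λ = 704 nm = 7.04e-7 m.
The photon relation is f = c/λ, giving f = 4.258e14 Hz.
Converting to PHz: f = 0.4258 PHz ≈ 0.426 PHz.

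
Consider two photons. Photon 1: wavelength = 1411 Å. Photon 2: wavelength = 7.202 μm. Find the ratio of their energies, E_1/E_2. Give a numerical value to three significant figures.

51.0

E_1 = 1.408e-18 J (from wavelength = 1411 Å, via E = hc/λ).
E_2 = 2.758e-20 J (from wavelength = 7.202 μm, via E = hc/λ).
Ratio = 1.408e-18 / 2.758e-20 = 51.0.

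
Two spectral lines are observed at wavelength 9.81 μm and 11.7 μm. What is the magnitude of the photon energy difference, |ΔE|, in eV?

0.0204 eV

Using E = hc/λ: E₁ = 2.025e-20 J, E₂ = 1.698e-20 J.
|ΔE| = |2.025e-20 − 1.698e-20| = 3.27e-21 J = 0.0204 eV.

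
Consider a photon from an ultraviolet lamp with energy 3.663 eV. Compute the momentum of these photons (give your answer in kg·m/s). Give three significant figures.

In SI units: E = 3.663 eV = 5.8688 × 10^-19 J.
The photon relation is p = E/c, giving p = 1.958 × 10^-27 kg·m/s.
So p ≈ 1.96 × 10^-27 kg·m/s.

1.96 × 10^-27 kg·m/s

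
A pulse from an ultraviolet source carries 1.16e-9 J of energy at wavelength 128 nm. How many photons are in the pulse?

Per-photon energy: E = 1.552e-18 J (from wavelength = 128 nm).
N = E_total / E_photon = 1.16e-9 J / 1.552e-18 J = 7.47e8.

7.47e8 photons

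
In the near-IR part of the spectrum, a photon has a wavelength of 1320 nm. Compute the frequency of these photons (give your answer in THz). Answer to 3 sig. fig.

(c = 2.99792458e8 m/s.)
Convert to SI: λ = 1320 nm = 1.32e-6 m.
The photon relation is f = c/λ, giving f = 2.271e14 Hz.
Converting to THz: f = 227.1 THz ≈ 227 THz.

227 THz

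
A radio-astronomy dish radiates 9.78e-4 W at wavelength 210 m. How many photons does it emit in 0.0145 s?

1.50e22 photons

Total energy: E_total = P·t = 9.78e-4 × 0.0145 = 1.418e-5 J.
Per-photon energy: E = 9.459e-28 J.
N = E_total / E_photon = 1.50e22.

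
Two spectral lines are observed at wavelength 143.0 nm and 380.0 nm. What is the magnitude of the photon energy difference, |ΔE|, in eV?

5.41 eV

Using E = hc/λ: E₁ = 1.3891 × 10^-18 J, E₂ = 5.2275 × 10^-19 J.
|ΔE| = |1.3891 × 10^-18 − 5.2275 × 10^-19| = 8.66 × 10^-19 J = 5.41 eV.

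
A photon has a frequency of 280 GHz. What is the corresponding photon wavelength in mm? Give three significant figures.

Use c = 2.99792458 × 10^8 m/s.
First convert: f = 280 GHz = 2.8 × 10^11 Hz.
Apply λ = c/f: λ = 0.001071 m.
Converting to mm: λ = 1.071 mm ≈ 1.07 mm.

1.07 mm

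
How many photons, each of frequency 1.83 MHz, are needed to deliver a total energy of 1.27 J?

1.05 × 10^27 photons

Per-photon energy: E = 1.213 × 10^-27 J (from frequency = 1.83 MHz).
N = E_total / E_photon = 1.27 J / 1.213 × 10^-27 J = 1.05 × 10^27.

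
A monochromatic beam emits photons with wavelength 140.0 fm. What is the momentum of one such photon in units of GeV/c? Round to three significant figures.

8.86·10^-3 GeV/c

Take h = 6.62607015·10^-34 J·s, c = 2.99792458·10^8 m/s, 1 eV = 1.602176634·10^-19 J.
Convert to SI: λ = 140.0 fm = 1.400·10^-13 m.
For a photon p = h/λ, so p = 4.733·10^-21 kg·m/s.
Converting to GeV/c: p = 0.008856 GeV/c ≈ 8.86·10^-3 GeV/c.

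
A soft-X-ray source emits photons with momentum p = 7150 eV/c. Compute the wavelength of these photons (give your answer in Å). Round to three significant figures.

1.73 Å

First convert: p = 7150 eV/c = 3.8212 × 10^-24 kg·m/s.
Apply λ = h/p: λ = 1.734 × 10^-10 m.
Converting to Å: λ = 1.734 Å ≈ 1.73 Å.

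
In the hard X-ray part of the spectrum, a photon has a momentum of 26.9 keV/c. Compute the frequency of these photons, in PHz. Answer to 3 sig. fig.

6500 PHz

Use h = 6.62607015e-34 J·s, c = 2.99792458e8 m/s, 1 eV = 1.602176634e-19 J.
First convert: p = 26.9 keV/c = 1.4376e-23 kg·m/s.
The photon relation is f = pc/h, giving f = 6.504e18 Hz.
Converting to PHz: f = 6504 PHz ≈ 6500 PHz.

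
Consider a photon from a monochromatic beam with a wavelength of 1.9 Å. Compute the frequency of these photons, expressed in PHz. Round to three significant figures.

Convert to SI: λ = 1.9 Å = 1.9e-10 m.
Since f = c/λ for a photon, f = 1.578e18 Hz.
Converting to PHz: f = 1578 PHz ≈ 1580 PHz.

1580 PHz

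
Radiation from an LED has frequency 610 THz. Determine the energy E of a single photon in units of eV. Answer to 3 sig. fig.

2.52 eV

In SI units: f = 610 THz = 6.1·10^14 Hz.
Apply E = hf: E = 4.042·10^-19 J.
Converting to eV: E = 2.523 eV ≈ 2.52 eV.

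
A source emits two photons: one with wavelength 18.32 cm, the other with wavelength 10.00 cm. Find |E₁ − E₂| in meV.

Using E = hc/λ: E₁ = 1.0843e-24 J, E₂ = 1.9864e-24 J.
|ΔE| = |1.0843e-24 − 1.9864e-24| = 9.02e-25 J = 5.63e-3 meV.

5.63e-3 meV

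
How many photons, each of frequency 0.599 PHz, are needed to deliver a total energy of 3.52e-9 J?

8.87e9 photons

Per-photon energy: E = 3.969e-19 J (from frequency = 0.599 PHz).
N = E_total / E_photon = 3.52e-9 J / 3.969e-19 J = 8.87e9.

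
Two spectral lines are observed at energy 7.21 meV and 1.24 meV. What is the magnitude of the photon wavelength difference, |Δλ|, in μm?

828 μm

Using λ = hc/E: λ₁ = 1.720·10^-4 m, λ₂ = 9.999·10^-4 m.
|Δλ| = |1.720·10^-4 − 9.999·10^-4| = 8.28·10^-4 m = 828 μm.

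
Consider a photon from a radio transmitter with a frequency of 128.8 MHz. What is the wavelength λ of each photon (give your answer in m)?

(c = 2.99792458e8 m/s.)
In SI units: f = 128.8 MHz = 1.288e8 Hz.
The photon relation is λ = c/f, giving λ = 2.328 m.
So λ ≈ 2.33 m.

2.33 m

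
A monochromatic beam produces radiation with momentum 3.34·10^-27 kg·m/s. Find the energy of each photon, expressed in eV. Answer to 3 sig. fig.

6.25 eV

(c = 2.99792458·10^8 m/s, 1 eV = 1.602176634·10^-19 J.)
For a photon E = pc, so E = 1.001·10^-18 J.
Converting to eV: E = 6.250 eV ≈ 6.25 eV.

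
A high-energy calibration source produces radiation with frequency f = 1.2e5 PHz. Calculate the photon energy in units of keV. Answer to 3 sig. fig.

496 keV

(h = 6.62607015e-34 J·s, 1 eV = 1.602176634e-19 J.)
Convert to SI: f = 1.2e5 PHz = 1.2e20 Hz.
Apply E = hf: E = 7.951e-14 J.
Converting to keV: E = 496.3 keV ≈ 496 keV.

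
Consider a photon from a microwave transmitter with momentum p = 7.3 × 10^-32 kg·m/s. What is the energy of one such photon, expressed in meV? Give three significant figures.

0.137 meV

Use c = 2.99792458 × 10^8 m/s, 1 eV = 1.602176634 × 10^-19 J.
Apply E = pc: E = 2.188 × 10^-23 J.
Converting to meV: E = 0.1366 meV ≈ 0.137 meV.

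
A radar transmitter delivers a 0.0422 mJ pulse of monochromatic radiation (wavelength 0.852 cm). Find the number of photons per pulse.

Per-photon energy: E = 2.332 × 10^-23 J (from wavelength = 0.852 cm).
N = E_total / E_photon = 4.22 × 10^-5 J / 2.332 × 10^-23 J = 1.81 × 10^18.

1.81 × 10^18 photons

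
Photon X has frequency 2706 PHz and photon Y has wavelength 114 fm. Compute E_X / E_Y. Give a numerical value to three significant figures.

1.03·10^-3

E_X = 1.793·10^-15 J (from frequency = 2706 PHz, via E = hf).
E_Y = 1.742·10^-12 J (from wavelength = 114 fm, via E = hc/λ).
Ratio = 1.793·10^-15 / 1.742·10^-12 = 1.03·10^-3.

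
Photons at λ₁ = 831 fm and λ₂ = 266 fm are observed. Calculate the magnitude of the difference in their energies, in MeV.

3.17 MeV

Using E = hc/λ: E₁ = 2.390e-13 J, E₂ = 7.468e-13 J.
|ΔE| = |2.390e-13 − 7.468e-13| = 5.08e-13 J = 3.17 MeV.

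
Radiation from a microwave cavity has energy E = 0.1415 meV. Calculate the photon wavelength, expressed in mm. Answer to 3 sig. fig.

8.76 mm

Take h = 6.62607015e-34 J·s, c = 2.99792458e8 m/s, 1 eV = 1.602176634e-19 J.
In SI units: E = 0.1415 meV = 2.2671e-23 J.
Apply λ = hc/E: λ = 0.008762 m.
Converting to mm: λ = 8.762 mm ≈ 8.76 mm.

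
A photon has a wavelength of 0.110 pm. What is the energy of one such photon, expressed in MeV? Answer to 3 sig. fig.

(h = 6.62607015e-34 J·s, c = 2.99792458e8 m/s, 1 eV = 1.602176634e-19 J.)
Convert to SI: λ = 0.110 pm = 1.10e-13 m.
Apply E = hc/λ: E = 1.806e-12 J.
Converting to MeV: E = 11.27 MeV ≈ 11.3 MeV.

11.3 MeV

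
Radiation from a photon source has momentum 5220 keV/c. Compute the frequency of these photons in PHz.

1.26 × 10^6 PHz

First convert: p = 5220 keV/c = 2.7897 × 10^-21 kg·m/s.
Apply f = pc/h: f = 1.262 × 10^21 Hz.
Converting to PHz: f = 1.262 × 10^6 PHz ≈ 1.26 × 10^6 PHz.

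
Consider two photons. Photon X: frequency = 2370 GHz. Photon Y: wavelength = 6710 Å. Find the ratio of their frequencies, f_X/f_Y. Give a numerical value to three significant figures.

f_X = 2.370 × 10^12 Hz (from frequency = 2370 GHz, via f given directly).
f_Y = 4.468 × 10^14 Hz (from wavelength = 6710 Å, via f = c/λ).
Ratio = 2.370 × 10^12 / 4.468 × 10^14 = 5.30 × 10^-3.

5.30 × 10^-3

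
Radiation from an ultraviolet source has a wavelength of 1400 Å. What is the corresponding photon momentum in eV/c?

8.86 eV/c

Convert to SI: λ = 1400 Å = 1.40·10^-7 m.
For a photon p = h/λ, so p = 4.733·10^-27 kg·m/s.
Converting to eV/c: p = 8.856 eV/c ≈ 8.86 eV/c.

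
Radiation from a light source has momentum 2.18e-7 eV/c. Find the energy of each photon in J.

Take c = 2.99792458e8 m/s, 1 eV = 1.602176634e-19 J.
In SI units: p = 2.18e-7 eV/c = 1.1651e-34 kg·m/s.
The photon relation is E = pc, giving E = 3.493e-26 J.
So E ≈ 3.49e-26 J.

3.49e-26 J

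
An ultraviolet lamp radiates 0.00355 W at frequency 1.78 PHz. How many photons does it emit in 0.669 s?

Total energy: E_total = P·t = 0.00355 × 0.669 = 0.002375 J.
Per-photon energy: E = 1.179e-18 J.
N = E_total / E_photon = 2.01e15.

2.01e15 photons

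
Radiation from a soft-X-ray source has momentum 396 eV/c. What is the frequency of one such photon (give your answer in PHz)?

95.8 PHz

Convert to SI: p = 396 eV/c = 2.1163 × 10^-25 kg·m/s.
Since f = pc/h for a photon, f = 9.575 × 10^16 Hz.
Converting to PHz: f = 95.75 PHz ≈ 95.8 PHz.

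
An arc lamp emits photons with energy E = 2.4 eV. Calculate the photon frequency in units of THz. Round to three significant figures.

580 THz

(h = 6.62607015e-34 J·s, 1 eV = 1.602176634e-19 J.)
First convert: E = 2.4 eV = 3.8452e-19 J.
Apply f = E/h: f = 5.803e14 Hz.
Converting to THz: f = 580.3 THz ≈ 580 THz.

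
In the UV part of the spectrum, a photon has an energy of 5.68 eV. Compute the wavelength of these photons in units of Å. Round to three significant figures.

Take h = 6.62607015 × 10^-34 J·s, c = 2.99792458 × 10^8 m/s, 1 eV = 1.602176634 × 10^-19 J.
In SI units: E = 5.68 eV = 9.1004 × 10^-19 J.
The photon relation is λ = hc/E, giving λ = 2.183 × 10^-7 m.
Converting to Å: λ = 2183 Å ≈ 2180 Å.

2180 Å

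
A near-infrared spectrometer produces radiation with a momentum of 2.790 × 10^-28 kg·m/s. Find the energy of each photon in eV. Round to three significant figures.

Use c = 2.99792458 × 10^8 m/s, 1 eV = 1.602176634 × 10^-19 J.
For a photon E = pc, so E = 8.364 × 10^-20 J.
Converting to eV: E = 0.5221 eV ≈ 0.522 eV.

0.522 eV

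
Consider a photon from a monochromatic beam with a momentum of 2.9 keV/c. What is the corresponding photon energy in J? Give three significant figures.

Convert to SI: p = 2.9 keV/c = 1.5498 × 10^-24 kg·m/s.
For a photon E = pc, so E = 4.646 × 10^-16 J.
So E ≈ 4.65 × 10^-16 J.

4.65 × 10^-16 J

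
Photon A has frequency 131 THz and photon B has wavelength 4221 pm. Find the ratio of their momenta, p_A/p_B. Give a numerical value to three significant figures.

p_A = 2.895e-28 kg·m/s (from frequency = 131 THz, via p = hf/c).
p_B = 1.570e-25 kg·m/s (from wavelength = 4221 pm, via p = h/λ).
Ratio = 2.895e-28 / 1.570e-25 = 1.84e-3.

1.84e-3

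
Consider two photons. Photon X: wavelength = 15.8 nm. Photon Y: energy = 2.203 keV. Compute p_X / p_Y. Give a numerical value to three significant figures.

p_X = 4.194 × 10^-26 kg·m/s (from wavelength = 15.8 nm, via p = h/λ).
p_Y = 1.177 × 10^-24 kg·m/s (from energy = 2.203 keV, via p = E/c).
Ratio = 4.194 × 10^-26 / 1.177 × 10^-24 = 0.0356.

0.0356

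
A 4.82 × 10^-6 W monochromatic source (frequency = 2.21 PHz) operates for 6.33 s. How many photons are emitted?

2.08 × 10^13 photons

Total energy: E_total = P·t = 4.82 × 10^-6 × 6.33 = 3.051 × 10^-5 J.
Per-photon energy: E = 1.464 × 10^-18 J.
N = E_total / E_photon = 2.08 × 10^13.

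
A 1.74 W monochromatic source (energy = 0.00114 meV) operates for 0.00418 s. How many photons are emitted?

3.98e22 photons

Total energy: E_total = P·t = 1.74 × 0.00418 = 0.007273 J.
Per-photon energy: E = 1.826e-25 J.
N = E_total / E_photon = 3.98e22.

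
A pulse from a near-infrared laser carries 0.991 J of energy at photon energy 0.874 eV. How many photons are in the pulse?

7.08e18 photons

Per-photon energy: E = 1.400e-19 J (from energy = 0.874 eV).
N = E_total / E_photon = 0.991 J / 1.400e-19 J = 7.08e18.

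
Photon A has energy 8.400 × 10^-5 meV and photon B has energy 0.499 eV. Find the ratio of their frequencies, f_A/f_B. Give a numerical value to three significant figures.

1.68 × 10^-7

f_A = 2.031 × 10^7 Hz (from energy = 8.400 × 10^-5 meV, via f = E/h).
f_B = 1.207 × 10^14 Hz (from energy = 0.499 eV, via f = E/h).
Ratio = 2.031 × 10^7 / 1.207 × 10^14 = 1.68 × 10^-7.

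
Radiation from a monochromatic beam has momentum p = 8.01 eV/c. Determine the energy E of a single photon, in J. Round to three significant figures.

In SI units: p = 8.01 eV/c = 4.2808e-27 kg·m/s.
Since E = pc for a photon, E = 1.283e-18 J.
So E ≈ 1.28e-18 J.

1.28e-18 J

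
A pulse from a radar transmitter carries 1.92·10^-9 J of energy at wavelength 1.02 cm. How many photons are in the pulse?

9.86·10^13 photons

Per-photon energy: E = 1.947·10^-23 J (from wavelength = 1.02 cm).
N = E_total / E_photon = 1.92·10^-9 J / 1.947·10^-23 J = 9.86·10^13.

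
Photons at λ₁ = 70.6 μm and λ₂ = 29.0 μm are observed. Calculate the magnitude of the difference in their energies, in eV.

0.0252 eV

Using E = hc/λ: E₁ = 2.814·10^-21 J, E₂ = 6.850·10^-21 J.
|ΔE| = |2.814·10^-21 − 6.850·10^-21| = 4.04·10^-21 J = 0.0252 eV.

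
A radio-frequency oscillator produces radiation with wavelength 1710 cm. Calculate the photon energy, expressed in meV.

7.25e-5 meV

Convert to SI: λ = 1710 cm = 17.10 m.
The photon relation is E = hc/λ, giving E = 1.162e-26 J.
Converting to meV: E = 7.251e-5 meV ≈ 7.25e-5 meV.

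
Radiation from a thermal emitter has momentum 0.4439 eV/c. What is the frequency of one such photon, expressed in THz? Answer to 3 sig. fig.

107 THz

First convert: p = 0.4439 eV/c = 2.3723e-28 kg·m/s.
Apply f = pc/h: f = 1.073e14 Hz.
Converting to THz: f = 107.3 THz ≈ 107 THz.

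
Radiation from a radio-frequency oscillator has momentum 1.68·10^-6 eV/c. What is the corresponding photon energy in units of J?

Take c = 2.99792458·10^8 m/s, 1 eV = 1.602176634·10^-19 J.
In SI units: p = 1.68·10^-6 eV/c = 8.9784·10^-34 kg·m/s.
The photon relation is E = pc, giving E = 2.692·10^-25 J.
So E ≈ 2.69·10^-25 J.

2.69·10^-25 J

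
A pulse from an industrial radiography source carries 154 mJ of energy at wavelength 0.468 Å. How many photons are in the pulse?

Per-photon energy: E = 4.245e-15 J (from wavelength = 0.468 Å).
N = E_total / E_photon = 0.154 J / 4.245e-15 J = 3.63e13.

3.63e13 photons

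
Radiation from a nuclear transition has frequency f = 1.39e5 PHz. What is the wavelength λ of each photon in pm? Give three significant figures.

2.16 pm

In SI units: f = 1.39e5 PHz = 1.39e20 Hz.
For a photon λ = c/f, so λ = 2.157e-12 m.
Converting to pm: λ = 2.157 pm ≈ 2.16 pm.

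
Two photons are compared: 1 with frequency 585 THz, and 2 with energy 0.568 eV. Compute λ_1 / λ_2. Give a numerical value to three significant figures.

0.235

λ_1 = 5.125e-7 m (from frequency = 585 THz, via λ = c/f).
λ_2 = 2.183e-6 m (from energy = 0.568 eV, via λ = hc/E).
Ratio = 5.125e-7 / 2.183e-6 = 0.235.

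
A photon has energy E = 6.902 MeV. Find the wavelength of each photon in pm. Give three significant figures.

0.180 pm

Take h = 6.62607015 × 10^-34 J·s, c = 2.99792458 × 10^8 m/s, 1 eV = 1.602176634 × 10^-19 J.
In SI units: E = 6.902 MeV = 1.1058 × 10^-12 J.
Since λ = hc/E for a photon, λ = 1.796 × 10^-13 m.
Converting to pm: λ = 0.1796 pm ≈ 0.180 pm.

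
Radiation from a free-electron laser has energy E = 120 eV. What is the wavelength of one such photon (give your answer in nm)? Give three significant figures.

Take h = 6.62607015 × 10^-34 J·s, c = 2.99792458 × 10^8 m/s, 1 eV = 1.602176634 × 10^-19 J.
First convert: E = 120 eV = 1.9226 × 10^-17 J.
Apply λ = hc/E: λ = 1.033 × 10^-8 m.
Converting to nm: λ = 10.33 nm ≈ 10.3 nm.

10.3 nm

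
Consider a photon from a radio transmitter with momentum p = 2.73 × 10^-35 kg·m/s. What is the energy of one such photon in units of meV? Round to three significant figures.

(c = 2.99792458 × 10^8 m/s, 1 eV = 1.602176634 × 10^-19 J.)
Since E = pc for a photon, E = 8.184 × 10^-27 J.
Converting to meV: E = 5.108 × 10^-5 meV ≈ 5.11 × 10^-5 meV.

5.11 × 10^-5 meV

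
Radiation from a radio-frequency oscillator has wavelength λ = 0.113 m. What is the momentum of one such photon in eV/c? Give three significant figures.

1.10 × 10^-5 eV/c

(h = 6.62607015 × 10^-34 J·s, c = 2.99792458 × 10^8 m/s, 1 eV = 1.602176634 × 10^-19 J.)
For a photon p = h/λ, so p = 5.864 × 10^-33 kg·m/s.
Converting to eV/c: p = 1.097 × 10^-5 eV/c ≈ 1.10 × 10^-5 eV/c.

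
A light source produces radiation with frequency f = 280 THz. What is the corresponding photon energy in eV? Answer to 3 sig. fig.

In SI units: f = 280 THz = 2.8·10^14 Hz.
The photon relation is E = hf, giving E = 1.855·10^-19 J.
Converting to eV: E = 1.158 eV ≈ 1.16 eV.

1.16 eV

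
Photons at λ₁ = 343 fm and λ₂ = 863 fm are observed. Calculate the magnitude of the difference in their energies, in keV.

Using E = hc/λ: E₁ = 5.791 × 10^-13 J, E₂ = 2.302 × 10^-13 J.
|ΔE| = |5.791 × 10^-13 − 2.302 × 10^-13| = 3.49 × 10^-13 J = 2180 keV.

2180 keV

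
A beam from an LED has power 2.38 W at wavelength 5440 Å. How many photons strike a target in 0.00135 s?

Total energy: E_total = P·t = 2.38 × 0.00135 = 0.003213 J.
Per-photon energy: E = 3.652 × 10^-19 J.
N = E_total / E_photon = 8.80 × 10^15.

8.80 × 10^15 photons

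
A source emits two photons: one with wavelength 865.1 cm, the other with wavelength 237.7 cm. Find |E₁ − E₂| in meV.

3.78 × 10^-4 meV

Using E = hc/λ: E₁ = 2.2962 × 10^-26 J, E₂ = 8.3569 × 10^-26 J.
|ΔE| = |2.2962 × 10^-26 − 8.3569 × 10^-26| = 6.06 × 10^-26 J = 3.78 × 10^-4 meV.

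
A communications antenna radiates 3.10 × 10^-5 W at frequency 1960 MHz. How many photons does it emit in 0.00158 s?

3.77 × 10^16 photons

Total energy: E_total = P·t = 3.10 × 10^-5 × 0.00158 = 4.898 × 10^-8 J.
Per-photon energy: E = 1.299 × 10^-24 J.
N = E_total / E_photon = 3.77 × 10^16.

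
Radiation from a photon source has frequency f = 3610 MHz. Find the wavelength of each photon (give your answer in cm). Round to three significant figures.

8.30 cm

Take c = 2.99792458e8 m/s.
In SI units: f = 3610 MHz = 3.61e9 Hz.
Since λ = c/f for a photon, λ = 0.08305 m.
Converting to cm: λ = 8.305 cm ≈ 8.30 cm.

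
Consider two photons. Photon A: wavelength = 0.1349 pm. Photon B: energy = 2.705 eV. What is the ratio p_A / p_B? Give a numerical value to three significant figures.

p_A = 4.912 × 10^-21 kg·m/s (from wavelength = 0.1349 pm, via p = h/λ).
p_B = 1.446 × 10^-27 kg·m/s (from energy = 2.705 eV, via p = E/c).
Ratio = 4.912 × 10^-21 / 1.446 × 10^-27 = 3.40 × 10^6.

3.40 × 10^6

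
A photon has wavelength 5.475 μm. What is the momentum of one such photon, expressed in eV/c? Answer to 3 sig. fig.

0.226 eV/c

(h = 6.62607015 × 10^-34 J·s, c = 2.99792458 × 10^8 m/s, 1 eV = 1.602176634 × 10^-19 J.)
Convert to SI: λ = 5.475 μm = 5.475 × 10^-6 m.
Since p = h/λ for a photon, p = 1.210 × 10^-28 kg·m/s.
Converting to eV/c: p = 0.2265 eV/c ≈ 0.226 eV/c.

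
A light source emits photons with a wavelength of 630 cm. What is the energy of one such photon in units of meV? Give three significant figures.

1.97e-4 meV

(h = 6.62607015e-34 J·s, c = 2.99792458e8 m/s, 1 eV = 1.602176634e-19 J.)
Convert to SI: λ = 630 cm = 6.3 m.
For a photon E = hc/λ, so E = 3.153e-26 J.
Converting to meV: E = 1.968e-4 meV ≈ 1.97e-4 meV.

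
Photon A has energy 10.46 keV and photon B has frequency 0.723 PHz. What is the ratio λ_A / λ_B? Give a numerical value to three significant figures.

2.86 × 10^-4

λ_A = 1.185 × 10^-10 m (from energy = 10.46 keV, via λ = hc/E).
λ_B = 4.147 × 10^-7 m (from frequency = 0.723 PHz, via λ = c/f).
Ratio = 1.185 × 10^-10 / 4.147 × 10^-7 = 2.86 × 10^-4.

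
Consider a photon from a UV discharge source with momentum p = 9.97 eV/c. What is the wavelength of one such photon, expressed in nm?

124 nm

Convert to SI: p = 9.97 eV/c = 5.3283·10^-27 kg·m/s.
Apply λ = h/p: λ = 1.244·10^-7 m.
Converting to nm: λ = 124.4 nm ≈ 124 nm.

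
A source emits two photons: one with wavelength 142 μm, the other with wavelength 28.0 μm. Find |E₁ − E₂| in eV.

Using E = hc/λ: E₁ = 1.399·10^-21 J, E₂ = 7.094·10^-21 J.
|ΔE| = |1.399·10^-21 − 7.094·10^-21| = 5.70·10^-21 J = 0.0355 eV.

0.0355 eV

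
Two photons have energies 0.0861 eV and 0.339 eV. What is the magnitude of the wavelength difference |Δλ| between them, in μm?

Using λ = hc/E: λ₁ = 1.440·10^-5 m, λ₂ = 3.657·10^-6 m.
|Δλ| = |1.440·10^-5 − 3.657·10^-6| = 1.07·10^-5 m = 10.7 μm.

10.7 μm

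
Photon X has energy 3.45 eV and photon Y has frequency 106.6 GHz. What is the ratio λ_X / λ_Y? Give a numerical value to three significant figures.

1.28e-4

λ_X = 3.594e-7 m (from energy = 3.45 eV, via λ = hc/E).
λ_Y = 0.002812 m (from frequency = 106.6 GHz, via λ = c/f).
Ratio = 3.594e-7 / 0.002812 = 1.28e-4.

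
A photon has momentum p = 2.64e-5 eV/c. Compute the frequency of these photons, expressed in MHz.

6380 MHz

(h = 6.62607015e-34 J·s, c = 2.99792458e8 m/s, 1 eV = 1.602176634e-19 J.)
Convert to SI: p = 2.64e-5 eV/c = 1.4109e-32 kg·m/s.
The photon relation is f = pc/h, giving f = 6.383e9 Hz.
Converting to MHz: f = 6383 MHz ≈ 6380 MHz.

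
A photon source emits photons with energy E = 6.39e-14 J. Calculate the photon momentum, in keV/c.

399 keV/c

(c = 2.99792458e8 m/s, 1 eV = 1.602176634e-19 J.)
Apply p = E/c: p = 2.131e-22 kg·m/s.
Converting to keV/c: p = 398.8 keV/c ≈ 399 keV/c.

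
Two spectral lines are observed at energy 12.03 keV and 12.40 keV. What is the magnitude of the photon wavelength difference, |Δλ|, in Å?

0.0308 Å

Using λ = hc/E: λ₁ = 1.0306e-10 m, λ₂ = 9.9987e-11 m.
|Δλ| = |1.0306e-10 − 9.9987e-11| = 3.08e-12 m = 0.0308 Å.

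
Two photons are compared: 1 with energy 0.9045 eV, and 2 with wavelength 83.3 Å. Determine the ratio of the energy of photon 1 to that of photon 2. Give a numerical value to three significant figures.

6.08 × 10^-3

E_1 = 1.449 × 10^-19 J (from energy = 0.9045 eV, via E given directly).
E_2 = 2.385 × 10^-17 J (from wavelength = 83.3 Å, via E = hc/λ).
Ratio = 1.449 × 10^-19 / 2.385 × 10^-17 = 6.08 × 10^-3.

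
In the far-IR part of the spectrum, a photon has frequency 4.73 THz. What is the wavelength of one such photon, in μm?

63.4 μm

In SI units: f = 4.73 THz = 4.73 × 10^12 Hz.
For a photon λ = c/f, so λ = 6.338 × 10^-5 m.
Converting to μm: λ = 63.38 μm ≈ 63.4 μm.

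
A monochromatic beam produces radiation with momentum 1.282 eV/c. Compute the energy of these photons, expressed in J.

2.05e-19 J

Use c = 2.99792458e8 m/s, 1 eV = 1.602176634e-19 J.
Convert to SI: p = 1.282 eV/c = 6.8514e-28 kg·m/s.
For a photon E = pc, so E = 2.054e-19 J.
So E ≈ 2.05e-19 J.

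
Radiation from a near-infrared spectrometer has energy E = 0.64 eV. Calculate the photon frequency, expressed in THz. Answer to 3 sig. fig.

In SI units: E = 0.64 eV = 1.0254e-19 J.
Apply f = E/h: f = 1.548e14 Hz.
Converting to THz: f = 154.8 THz ≈ 155 THz.

155 THz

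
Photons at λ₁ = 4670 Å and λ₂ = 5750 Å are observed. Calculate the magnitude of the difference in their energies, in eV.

Using E = hc/λ: E₁ = 4.254 × 10^-19 J, E₂ = 3.455 × 10^-19 J.
|ΔE| = |4.254 × 10^-19 − 3.455 × 10^-19| = 7.99 × 10^-20 J = 0.499 eV.

0.499 eV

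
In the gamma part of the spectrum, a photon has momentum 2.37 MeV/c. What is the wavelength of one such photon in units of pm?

0.523 pm

Use h = 6.62607015 × 10^-34 J·s, c = 2.99792458 × 10^8 m/s, 1 eV = 1.602176634 × 10^-19 J.
First convert: p = 2.37 MeV/c = 1.2666 × 10^-21 kg·m/s.
Since λ = h/p for a photon, λ = 5.231 × 10^-13 m.
Converting to pm: λ = 0.5231 pm ≈ 0.523 pm.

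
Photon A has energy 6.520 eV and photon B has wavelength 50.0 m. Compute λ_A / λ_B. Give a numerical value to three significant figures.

λ_A = 1.902e-7 m (from energy = 6.520 eV, via λ = hc/E).
λ_B = 50.00 m (from wavelength = 50.0 m, via λ given directly).
Ratio = 1.902e-7 / 50.00 = 3.80e-9.

3.80e-9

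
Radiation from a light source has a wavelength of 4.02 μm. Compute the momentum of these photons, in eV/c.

0.308 eV/c

(h = 6.62607015e-34 J·s, c = 2.99792458e8 m/s, 1 eV = 1.602176634e-19 J.)
First convert: λ = 4.02 μm = 4.02e-6 m.
The photon relation is p = h/λ, giving p = 1.648e-28 kg·m/s.
Converting to eV/c: p = 0.3084 eV/c ≈ 0.308 eV/c.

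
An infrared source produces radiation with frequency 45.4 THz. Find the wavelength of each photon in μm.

6.60 μm

In SI units: f = 45.4 THz = 4.54e13 Hz.
The photon relation is λ = c/f, giving λ = 6.603e-6 m.
Converting to μm: λ = 6.603 μm ≈ 6.60 μm.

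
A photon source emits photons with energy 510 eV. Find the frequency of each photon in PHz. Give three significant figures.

Use h = 6.62607015e-34 J·s, 1 eV = 1.602176634e-19 J.
First convert: E = 510 eV = 8.1711e-17 J.
The photon relation is f = E/h, giving f = 1.233e17 Hz.
Converting to PHz: f = 123.3 PHz ≈ 123 PHz.

123 PHz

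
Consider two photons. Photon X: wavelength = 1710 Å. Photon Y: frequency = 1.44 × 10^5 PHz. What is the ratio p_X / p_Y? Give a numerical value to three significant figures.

p_X = 3.875 × 10^-27 kg·m/s (from wavelength = 1710 Å, via p = h/λ).
p_Y = 3.183 × 10^-22 kg·m/s (from frequency = 1.44 × 10^5 PHz, via p = hf/c).
Ratio = 3.875 × 10^-27 / 3.183 × 10^-22 = 1.22 × 10^-5.

1.22 × 10^-5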